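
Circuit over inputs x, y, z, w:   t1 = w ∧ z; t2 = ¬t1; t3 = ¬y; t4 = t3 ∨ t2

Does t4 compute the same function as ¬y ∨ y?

t1 = w ∧ z
t2 = ¬t1 = ¬(w ∧ z)
t3 = ¬y
t4 = t3 ∨ t2 = ¬y ∨ ¬(w ∧ z)
At x=0, y=1, z=1, w=1: circuit gives 0, formula gives 1.

No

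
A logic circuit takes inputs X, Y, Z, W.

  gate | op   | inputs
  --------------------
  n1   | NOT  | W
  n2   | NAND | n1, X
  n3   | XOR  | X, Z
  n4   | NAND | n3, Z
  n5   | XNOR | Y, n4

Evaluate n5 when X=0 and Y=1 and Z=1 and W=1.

n3 = 0 XOR 1 = 1
n4 = 1 NAND 1 = 0
n5 = 1 XNOR 0 = 0

0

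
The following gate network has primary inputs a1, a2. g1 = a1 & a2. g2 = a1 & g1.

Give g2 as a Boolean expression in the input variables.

a1 & (a1 & a2)

g1 = a1 & a2
g2 = a1 & g1 = a1 & (a1 & a2)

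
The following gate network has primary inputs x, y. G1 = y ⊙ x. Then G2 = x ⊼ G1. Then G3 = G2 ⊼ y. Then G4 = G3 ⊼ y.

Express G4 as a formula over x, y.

G1 = y ⊙ x
G2 = x ⊼ G1 = x ⊼ (y ⊙ x)
G3 = G2 ⊼ y = (x ⊼ (y ⊙ x)) ⊼ y
G4 = G3 ⊼ y = ((x ⊼ (y ⊙ x)) ⊼ y) ⊼ y

((x ⊼ (y ⊙ x)) ⊼ y) ⊼ y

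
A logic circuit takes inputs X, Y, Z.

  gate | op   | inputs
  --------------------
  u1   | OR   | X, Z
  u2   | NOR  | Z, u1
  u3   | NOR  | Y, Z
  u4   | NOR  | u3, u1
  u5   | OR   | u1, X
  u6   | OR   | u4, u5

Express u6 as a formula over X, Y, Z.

((Y NOR Z) NOR (X OR Z)) OR ((X OR Z) OR X)

u1 = X OR Z
u3 = Y NOR Z
u4 = u3 NOR u1 = (Y NOR Z) NOR (X OR Z)
u5 = u1 OR X = (X OR Z) OR X
u6 = u4 OR u5 = ((Y NOR Z) NOR (X OR Z)) OR ((X OR Z) OR X)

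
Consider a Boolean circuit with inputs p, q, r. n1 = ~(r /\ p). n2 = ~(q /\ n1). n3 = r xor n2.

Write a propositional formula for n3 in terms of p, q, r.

n1 = ~(r /\ p)
n2 = ~(q /\ n1) = ~(q /\ (~(r /\ p)))
n3 = r xor n2 = r xor (~(q /\ (~(r /\ p))))

r xor (~(q /\ (~(r /\ p))))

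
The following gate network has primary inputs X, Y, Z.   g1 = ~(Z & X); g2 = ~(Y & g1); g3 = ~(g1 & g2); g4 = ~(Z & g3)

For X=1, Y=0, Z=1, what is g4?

0

g1 = ~(1 & 1) = 0
g2 = ~(0 & 0) = 1
g3 = ~(0 & 1) = 1
g4 = ~(1 & 1) = 0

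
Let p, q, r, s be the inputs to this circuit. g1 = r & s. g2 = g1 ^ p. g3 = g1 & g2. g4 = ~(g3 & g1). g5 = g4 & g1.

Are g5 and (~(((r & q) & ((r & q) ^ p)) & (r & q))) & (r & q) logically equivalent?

g1 = r & s
g2 = g1 ^ p = (r & s) ^ p
g3 = g1 & g2 = (r & s) & ((r & s) ^ p)
g4 = ~(g3 & g1) = ~(((r & s) & ((r & s) ^ p)) & (r & s))
g5 = g4 & g1 = (~(((r & s) & ((r & s) ^ p)) & (r & s))) & (r & s)
At p=1, q=0, r=1, s=1: circuit gives 1, formula gives 0.

No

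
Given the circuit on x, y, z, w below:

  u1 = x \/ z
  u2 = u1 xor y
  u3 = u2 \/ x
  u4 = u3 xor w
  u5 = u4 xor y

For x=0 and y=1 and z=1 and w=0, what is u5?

u1 = 0 \/ 1 = 1
u2 = 1 xor 1 = 0
u3 = 0 \/ 0 = 0
u4 = 0 xor 0 = 0
u5 = 0 xor 1 = 1

1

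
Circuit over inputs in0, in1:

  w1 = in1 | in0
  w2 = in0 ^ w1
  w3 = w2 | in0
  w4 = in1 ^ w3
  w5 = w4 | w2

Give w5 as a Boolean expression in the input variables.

(in1 ^ ((in0 ^ (in1 | in0)) | in0)) | (in0 ^ (in1 | in0))

w1 = in1 | in0
w2 = in0 ^ w1 = in0 ^ (in1 | in0)
w3 = w2 | in0 = (in0 ^ (in1 | in0)) | in0
w4 = in1 ^ w3 = in1 ^ ((in0 ^ (in1 | in0)) | in0)
w5 = w4 | w2 = (in1 ^ ((in0 ^ (in1 | in0)) | in0)) | (in0 ^ (in1 | in0))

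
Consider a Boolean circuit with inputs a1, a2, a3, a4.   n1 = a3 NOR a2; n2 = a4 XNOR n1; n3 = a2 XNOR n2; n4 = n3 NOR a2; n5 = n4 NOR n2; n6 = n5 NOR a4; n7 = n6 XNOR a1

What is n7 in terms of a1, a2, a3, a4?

n1 = a3 NOR a2
n2 = a4 XNOR n1 = a4 XNOR (a3 NOR a2)
n3 = a2 XNOR n2 = a2 XNOR (a4 XNOR (a3 NOR a2))
n4 = n3 NOR a2 = (a2 XNOR (a4 XNOR (a3 NOR a2))) NOR a2
n5 = n4 NOR n2 = ((a2 XNOR (a4 XNOR (a3 NOR a2))) NOR a2) NOR (a4 XNOR (a3 NOR a2))
n6 = n5 NOR a4 = (((a2 XNOR (a4 XNOR (a3 NOR a2))) NOR a2) NOR (a4 XNOR (a3 NOR a2))) NOR a4
n7 = n6 XNOR a1 = ((((a2 XNOR (a4 XNOR (a3 NOR a2))) NOR a2) NOR (a4 XNOR (a3 NOR a2))) NOR a4) XNOR a1

((((a2 XNOR (a4 XNOR (a3 NOR a2))) NOR a2) NOR (a4 XNOR (a3 NOR a2))) NOR a4) XNOR a1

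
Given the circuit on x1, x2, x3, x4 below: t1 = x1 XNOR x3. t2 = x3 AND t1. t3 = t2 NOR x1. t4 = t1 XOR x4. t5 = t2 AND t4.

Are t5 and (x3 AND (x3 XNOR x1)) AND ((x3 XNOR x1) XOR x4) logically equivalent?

Yes

t1 = x1 XNOR x3
t2 = x3 AND t1 = x3 AND (x1 XNOR x3)
t4 = t1 XOR x4 = (x1 XNOR x3) XOR x4
t5 = t2 AND t4 = (x3 AND (x1 XNOR x3)) AND ((x1 XNOR x3) XOR x4)
At x1=0, x2=0, x3=0, x4=0: circuit gives 0, formula gives 0.
At x1=1, x2=0, x3=1, x4=0: circuit gives 1, formula gives 1.
Agrees on all 16 inputs.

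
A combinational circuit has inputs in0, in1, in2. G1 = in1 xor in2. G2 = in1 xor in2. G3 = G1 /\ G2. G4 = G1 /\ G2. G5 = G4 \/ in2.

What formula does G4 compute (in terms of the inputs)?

(in1 xor in2) /\ (in1 xor in2)

G1 = in1 xor in2
G2 = in1 xor in2
G4 = G1 /\ G2 = (in1 xor in2) /\ (in1 xor in2)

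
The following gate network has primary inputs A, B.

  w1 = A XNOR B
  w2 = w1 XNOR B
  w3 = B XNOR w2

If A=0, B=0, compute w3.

w1 = 0 XNOR 0 = 1
w2 = 1 XNOR 0 = 0
w3 = 0 XNOR 0 = 1

1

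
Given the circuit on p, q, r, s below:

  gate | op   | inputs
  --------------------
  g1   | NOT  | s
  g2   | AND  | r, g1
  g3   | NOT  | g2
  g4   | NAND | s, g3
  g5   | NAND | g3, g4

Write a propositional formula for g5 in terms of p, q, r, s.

g1 = NOT s
g2 = r AND g1 = r AND NOT s
g3 = NOT g2 = NOT (r AND NOT s)
g4 = s NAND g3 = s NAND NOT (r AND NOT s)
g5 = g3 NAND g4 = NOT (r AND NOT s) NAND (s NAND NOT (r AND NOT s))

NOT (r AND NOT s) NAND (s NAND NOT (r AND NOT s))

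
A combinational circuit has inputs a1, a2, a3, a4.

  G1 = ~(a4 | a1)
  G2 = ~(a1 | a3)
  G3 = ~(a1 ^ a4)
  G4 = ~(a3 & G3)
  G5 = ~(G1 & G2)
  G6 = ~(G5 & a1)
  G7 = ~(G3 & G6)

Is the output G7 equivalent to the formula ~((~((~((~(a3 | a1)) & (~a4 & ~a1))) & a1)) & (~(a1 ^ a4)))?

G1 = ~(a4 | a1)
G2 = ~(a1 | a3)
G3 = ~(a1 ^ a4)
G5 = ~(G1 & G2) = ~((~(a4 | a1)) & (~(a1 | a3)))
G6 = ~(G5 & a1) = ~((~((~(a4 | a1)) & (~(a1 | a3)))) & a1)
G7 = ~(G3 & G6) = ~((~(a1 ^ a4)) & (~((~((~(a4 | a1)) & (~(a1 | a3)))) & a1)))
At a1=0, a2=0, a3=0, a4=0: circuit gives 0, formula gives 0.
At a1=0, a2=0, a3=0, a4=1: circuit gives 1, formula gives 1.
Agrees on all 16 inputs.

Yes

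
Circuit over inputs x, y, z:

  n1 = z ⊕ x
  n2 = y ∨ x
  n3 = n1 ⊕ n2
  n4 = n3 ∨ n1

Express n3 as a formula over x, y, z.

(z ⊕ x) ⊕ (y ∨ x)

n1 = z ⊕ x
n2 = y ∨ x
n3 = n1 ⊕ n2 = (z ⊕ x) ⊕ (y ∨ x)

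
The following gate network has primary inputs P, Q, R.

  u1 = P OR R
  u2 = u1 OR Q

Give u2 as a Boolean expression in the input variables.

u1 = P OR R
u2 = u1 OR Q = (P OR R) OR Q

(P OR R) OR Q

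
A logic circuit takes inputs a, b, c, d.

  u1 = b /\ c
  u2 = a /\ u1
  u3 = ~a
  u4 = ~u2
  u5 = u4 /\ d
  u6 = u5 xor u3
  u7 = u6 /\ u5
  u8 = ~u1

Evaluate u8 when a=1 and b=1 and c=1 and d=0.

0

u1 = 1 /\ 1 = 1
u8 = ~1 = 0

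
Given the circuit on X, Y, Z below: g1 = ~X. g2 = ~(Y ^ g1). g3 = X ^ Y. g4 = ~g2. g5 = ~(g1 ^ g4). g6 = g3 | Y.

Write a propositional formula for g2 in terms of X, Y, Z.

~(Y ^ ~X)

g1 = ~X
g2 = ~(Y ^ g1) = ~(Y ^ ~X)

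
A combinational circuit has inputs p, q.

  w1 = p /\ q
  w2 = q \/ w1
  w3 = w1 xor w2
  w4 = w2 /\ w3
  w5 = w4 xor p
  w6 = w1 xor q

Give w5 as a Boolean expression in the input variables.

w1 = p /\ q
w2 = q \/ w1 = q \/ (p /\ q)
w3 = w1 xor w2 = (p /\ q) xor (q \/ (p /\ q))
w4 = w2 /\ w3 = (q \/ (p /\ q)) /\ ((p /\ q) xor (q \/ (p /\ q)))
w5 = w4 xor p = ((q \/ (p /\ q)) /\ ((p /\ q) xor (q \/ (p /\ q)))) xor p

((q \/ (p /\ q)) /\ ((p /\ q) xor (q \/ (p /\ q)))) xor p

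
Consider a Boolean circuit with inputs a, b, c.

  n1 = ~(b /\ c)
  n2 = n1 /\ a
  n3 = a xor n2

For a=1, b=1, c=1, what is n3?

1

n1 = ~(1 /\ 1) = 0
n2 = 0 /\ 1 = 0
n3 = 1 xor 0 = 1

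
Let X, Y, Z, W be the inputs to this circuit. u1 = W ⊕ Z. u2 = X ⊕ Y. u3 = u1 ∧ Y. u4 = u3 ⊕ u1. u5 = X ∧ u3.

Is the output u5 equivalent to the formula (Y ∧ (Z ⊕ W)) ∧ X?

Yes

u1 = W ⊕ Z
u3 = u1 ∧ Y = (W ⊕ Z) ∧ Y
u5 = X ∧ u3 = X ∧ ((W ⊕ Z) ∧ Y)
At X=0, Y=0, Z=0, W=0: circuit gives 0, formula gives 0.
At X=1, Y=1, Z=0, W=1: circuit gives 1, formula gives 1.
Agrees on all 16 inputs.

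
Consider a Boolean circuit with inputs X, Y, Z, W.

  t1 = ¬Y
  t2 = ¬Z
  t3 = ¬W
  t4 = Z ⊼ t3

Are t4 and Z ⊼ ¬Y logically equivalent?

t3 = ¬W
t4 = Z ⊼ t3 = Z ⊼ ¬W
At X=0, Y=0, Z=1, W=1: circuit gives 1, formula gives 0.

No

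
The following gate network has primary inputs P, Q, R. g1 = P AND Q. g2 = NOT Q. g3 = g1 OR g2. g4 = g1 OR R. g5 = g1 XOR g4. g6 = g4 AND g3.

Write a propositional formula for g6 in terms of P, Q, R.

((P AND Q) OR R) AND ((P AND Q) OR NOT Q)

g1 = P AND Q
g2 = NOT Q
g3 = g1 OR g2 = (P AND Q) OR NOT Q
g4 = g1 OR R = (P AND Q) OR R
g6 = g4 AND g3 = ((P AND Q) OR R) AND ((P AND Q) OR NOT Q)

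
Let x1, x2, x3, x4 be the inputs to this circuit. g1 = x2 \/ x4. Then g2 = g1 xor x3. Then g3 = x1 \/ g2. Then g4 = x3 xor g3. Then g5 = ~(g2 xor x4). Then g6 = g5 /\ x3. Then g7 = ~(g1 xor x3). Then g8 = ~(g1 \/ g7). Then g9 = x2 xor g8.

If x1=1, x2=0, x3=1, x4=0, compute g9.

g1 = 0 \/ 0 = 0
g7 = ~(0 xor 1) = 0
g8 = ~(0 \/ 0) = 1
g9 = 0 xor 1 = 1

1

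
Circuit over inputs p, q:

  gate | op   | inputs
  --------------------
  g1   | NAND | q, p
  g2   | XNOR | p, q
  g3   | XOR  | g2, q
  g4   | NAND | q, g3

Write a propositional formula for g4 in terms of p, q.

q NAND ((p XNOR q) XOR q)

g2 = p XNOR q
g3 = g2 XOR q = (p XNOR q) XOR q
g4 = q NAND g3 = q NAND ((p XNOR q) XOR q)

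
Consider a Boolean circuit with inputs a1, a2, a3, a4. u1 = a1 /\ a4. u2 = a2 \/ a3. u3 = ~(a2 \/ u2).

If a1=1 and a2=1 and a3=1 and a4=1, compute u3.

u2 = 1 \/ 1 = 1
u3 = ~(1 \/ 1) = 0

0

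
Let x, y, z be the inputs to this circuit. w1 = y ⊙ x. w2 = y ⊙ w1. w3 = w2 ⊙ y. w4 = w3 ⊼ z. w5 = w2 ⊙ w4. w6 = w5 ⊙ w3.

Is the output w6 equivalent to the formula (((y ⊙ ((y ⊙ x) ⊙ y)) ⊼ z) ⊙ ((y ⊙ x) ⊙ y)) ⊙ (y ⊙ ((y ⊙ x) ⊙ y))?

w1 = y ⊙ x
w2 = y ⊙ w1 = y ⊙ (y ⊙ x)
w3 = w2 ⊙ y = (y ⊙ (y ⊙ x)) ⊙ y
w4 = w3 ⊼ z = ((y ⊙ (y ⊙ x)) ⊙ y) ⊼ z
w5 = w2 ⊙ w4 = (y ⊙ (y ⊙ x)) ⊙ (((y ⊙ (y ⊙ x)) ⊙ y) ⊼ z)
w6 = w5 ⊙ w3 = ((y ⊙ (y ⊙ x)) ⊙ (((y ⊙ (y ⊙ x)) ⊙ y) ⊼ z)) ⊙ ((y ⊙ (y ⊙ x)) ⊙ y)
At x=0, y=0, z=0: circuit gives 0, formula gives 0.
At x=0, y=0, z=1: circuit gives 1, formula gives 1.
Agrees on all 8 inputs.

Yes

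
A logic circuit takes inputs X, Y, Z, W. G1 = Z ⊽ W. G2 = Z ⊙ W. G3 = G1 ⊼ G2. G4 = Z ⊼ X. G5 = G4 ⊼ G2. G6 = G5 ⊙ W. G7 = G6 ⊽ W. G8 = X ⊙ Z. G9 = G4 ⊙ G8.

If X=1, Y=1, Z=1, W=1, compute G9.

0

G4 = 1 ⊼ 1 = 0
G8 = 1 ⊙ 1 = 1
G9 = 0 ⊙ 1 = 0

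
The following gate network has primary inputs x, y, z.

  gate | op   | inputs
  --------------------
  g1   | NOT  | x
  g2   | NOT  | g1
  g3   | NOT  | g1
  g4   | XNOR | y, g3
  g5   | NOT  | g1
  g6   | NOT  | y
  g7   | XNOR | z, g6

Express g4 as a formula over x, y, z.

y XNOR NOT NOT x

g1 = NOT x
g3 = NOT g1 = NOT NOT x
g4 = y XNOR g3 = y XNOR NOT NOT x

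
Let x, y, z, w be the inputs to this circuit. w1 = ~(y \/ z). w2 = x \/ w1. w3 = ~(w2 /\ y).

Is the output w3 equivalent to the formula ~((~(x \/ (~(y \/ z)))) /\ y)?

w1 = ~(y \/ z)
w2 = x \/ w1 = x \/ (~(y \/ z))
w3 = ~(w2 /\ y) = ~((x \/ (~(y \/ z))) /\ y)
At x=0, y=1, z=0, w=0: circuit gives 1, formula gives 0.

No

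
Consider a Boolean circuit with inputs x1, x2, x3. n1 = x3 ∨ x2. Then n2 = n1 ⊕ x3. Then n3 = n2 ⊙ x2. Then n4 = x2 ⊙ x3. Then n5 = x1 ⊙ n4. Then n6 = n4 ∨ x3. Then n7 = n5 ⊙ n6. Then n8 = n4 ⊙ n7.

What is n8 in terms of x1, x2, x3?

n4 = x2 ⊙ x3
n5 = x1 ⊙ n4 = x1 ⊙ (x2 ⊙ x3)
n6 = n4 ∨ x3 = (x2 ⊙ x3) ∨ x3
n7 = n5 ⊙ n6 = (x1 ⊙ (x2 ⊙ x3)) ⊙ ((x2 ⊙ x3) ∨ x3)
n8 = n4 ⊙ n7 = (x2 ⊙ x3) ⊙ ((x1 ⊙ (x2 ⊙ x3)) ⊙ ((x2 ⊙ x3) ∨ x3))

(x2 ⊙ x3) ⊙ ((x1 ⊙ (x2 ⊙ x3)) ⊙ ((x2 ⊙ x3) ∨ x3))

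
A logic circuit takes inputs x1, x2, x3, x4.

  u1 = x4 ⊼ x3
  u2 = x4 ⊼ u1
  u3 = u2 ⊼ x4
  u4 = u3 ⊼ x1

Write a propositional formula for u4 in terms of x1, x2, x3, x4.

u1 = x4 ⊼ x3
u2 = x4 ⊼ u1 = x4 ⊼ (x4 ⊼ x3)
u3 = u2 ⊼ x4 = (x4 ⊼ (x4 ⊼ x3)) ⊼ x4
u4 = u3 ⊼ x1 = ((x4 ⊼ (x4 ⊼ x3)) ⊼ x4) ⊼ x1

((x4 ⊼ (x4 ⊼ x3)) ⊼ x4) ⊼ x1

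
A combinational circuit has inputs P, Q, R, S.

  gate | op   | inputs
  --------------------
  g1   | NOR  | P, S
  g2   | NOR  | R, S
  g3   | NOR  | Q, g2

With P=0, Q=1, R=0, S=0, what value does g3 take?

0

g2 = 0 NOR 0 = 1
g3 = 1 NOR 1 = 0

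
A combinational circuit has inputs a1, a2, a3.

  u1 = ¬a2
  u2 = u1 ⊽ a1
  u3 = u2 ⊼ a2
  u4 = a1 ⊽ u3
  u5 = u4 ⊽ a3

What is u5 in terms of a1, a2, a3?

(a1 ⊽ ((¬a2 ⊽ a1) ⊼ a2)) ⊽ a3

u1 = ¬a2
u2 = u1 ⊽ a1 = ¬a2 ⊽ a1
u3 = u2 ⊼ a2 = (¬a2 ⊽ a1) ⊼ a2
u4 = a1 ⊽ u3 = a1 ⊽ ((¬a2 ⊽ a1) ⊼ a2)
u5 = u4 ⊽ a3 = (a1 ⊽ ((¬a2 ⊽ a1) ⊼ a2)) ⊽ a3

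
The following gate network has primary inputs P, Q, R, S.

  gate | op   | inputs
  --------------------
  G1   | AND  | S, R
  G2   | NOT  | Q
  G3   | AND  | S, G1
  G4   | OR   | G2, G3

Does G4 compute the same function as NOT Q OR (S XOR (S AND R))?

No

G1 = S AND R
G2 = NOT Q
G3 = S AND G1 = S AND (S AND R)
G4 = G2 OR G3 = NOT Q OR (S AND (S AND R))
At P=0, Q=1, R=0, S=1: circuit gives 0, formula gives 1.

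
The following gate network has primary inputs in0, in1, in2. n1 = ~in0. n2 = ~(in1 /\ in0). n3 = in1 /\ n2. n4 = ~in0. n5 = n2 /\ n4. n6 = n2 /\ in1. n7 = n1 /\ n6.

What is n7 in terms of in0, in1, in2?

n1 = ~in0
n2 = ~(in1 /\ in0)
n6 = n2 /\ in1 = (~(in1 /\ in0)) /\ in1
n7 = n1 /\ n6 = ~in0 /\ ((~(in1 /\ in0)) /\ in1)

~in0 /\ ((~(in1 /\ in0)) /\ in1)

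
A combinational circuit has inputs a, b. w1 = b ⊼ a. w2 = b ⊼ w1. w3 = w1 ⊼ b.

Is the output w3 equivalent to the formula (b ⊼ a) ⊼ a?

No

w1 = b ⊼ a
w3 = w1 ⊼ b = (b ⊼ a) ⊼ b
At a=0, b=1: circuit gives 0, formula gives 1.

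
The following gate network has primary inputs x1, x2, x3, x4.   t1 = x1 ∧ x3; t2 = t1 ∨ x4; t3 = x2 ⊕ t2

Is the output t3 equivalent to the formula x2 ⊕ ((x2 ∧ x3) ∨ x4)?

No

t1 = x1 ∧ x3
t2 = t1 ∨ x4 = (x1 ∧ x3) ∨ x4
t3 = x2 ⊕ t2 = x2 ⊕ ((x1 ∧ x3) ∨ x4)
At x1=0, x2=1, x3=1, x4=0: circuit gives 1, formula gives 0.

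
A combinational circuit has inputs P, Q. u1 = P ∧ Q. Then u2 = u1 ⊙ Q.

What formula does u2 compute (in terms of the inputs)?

u1 = P ∧ Q
u2 = u1 ⊙ Q = (P ∧ Q) ⊙ Q

(P ∧ Q) ⊙ Q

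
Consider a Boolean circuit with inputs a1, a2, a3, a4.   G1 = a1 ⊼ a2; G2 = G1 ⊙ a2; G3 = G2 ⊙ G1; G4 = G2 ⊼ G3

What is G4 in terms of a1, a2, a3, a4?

((a1 ⊼ a2) ⊙ a2) ⊼ (((a1 ⊼ a2) ⊙ a2) ⊙ (a1 ⊼ a2))

G1 = a1 ⊼ a2
G2 = G1 ⊙ a2 = (a1 ⊼ a2) ⊙ a2
G3 = G2 ⊙ G1 = ((a1 ⊼ a2) ⊙ a2) ⊙ (a1 ⊼ a2)
G4 = G2 ⊼ G3 = ((a1 ⊼ a2) ⊙ a2) ⊼ (((a1 ⊼ a2) ⊙ a2) ⊙ (a1 ⊼ a2))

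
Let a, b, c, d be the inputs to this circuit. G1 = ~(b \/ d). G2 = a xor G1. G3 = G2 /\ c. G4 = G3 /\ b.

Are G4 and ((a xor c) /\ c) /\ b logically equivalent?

G1 = ~(b \/ d)
G2 = a xor G1 = a xor (~(b \/ d))
G3 = G2 /\ c = (a xor (~(b \/ d))) /\ c
G4 = G3 /\ b = ((a xor (~(b \/ d))) /\ c) /\ b
At a=0, b=1, c=1, d=0: circuit gives 0, formula gives 1.

No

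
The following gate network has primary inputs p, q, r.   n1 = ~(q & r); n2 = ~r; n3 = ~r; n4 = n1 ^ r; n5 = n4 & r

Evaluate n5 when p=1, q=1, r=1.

n1 = ~(1 & 1) = 0
n4 = 0 ^ 1 = 1
n5 = 1 & 1 = 1

1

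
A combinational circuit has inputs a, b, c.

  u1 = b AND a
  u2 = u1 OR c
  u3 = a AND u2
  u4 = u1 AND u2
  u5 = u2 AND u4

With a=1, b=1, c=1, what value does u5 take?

1

u1 = 1 AND 1 = 1
u2 = 1 OR 1 = 1
u4 = 1 AND 1 = 1
u5 = 1 AND 1 = 1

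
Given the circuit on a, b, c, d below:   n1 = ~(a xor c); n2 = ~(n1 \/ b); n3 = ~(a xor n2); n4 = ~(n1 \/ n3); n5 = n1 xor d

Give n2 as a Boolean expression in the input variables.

~((~(a xor c)) \/ b)

n1 = ~(a xor c)
n2 = ~(n1 \/ b) = ~((~(a xor c)) \/ b)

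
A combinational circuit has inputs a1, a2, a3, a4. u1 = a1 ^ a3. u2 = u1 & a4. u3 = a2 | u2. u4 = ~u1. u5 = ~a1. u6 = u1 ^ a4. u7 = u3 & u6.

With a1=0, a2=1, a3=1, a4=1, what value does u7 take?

0

u1 = 0 ^ 1 = 1
u2 = 1 & 1 = 1
u3 = 1 | 1 = 1
u6 = 1 ^ 1 = 0
u7 = 1 & 0 = 0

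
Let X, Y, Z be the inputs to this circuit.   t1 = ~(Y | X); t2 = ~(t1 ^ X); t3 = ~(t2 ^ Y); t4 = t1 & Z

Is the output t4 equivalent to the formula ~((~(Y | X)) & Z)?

t1 = ~(Y | X)
t4 = t1 & Z = (~(Y | X)) & Z
At X=0, Y=0, Z=0: circuit gives 0, formula gives 1.

No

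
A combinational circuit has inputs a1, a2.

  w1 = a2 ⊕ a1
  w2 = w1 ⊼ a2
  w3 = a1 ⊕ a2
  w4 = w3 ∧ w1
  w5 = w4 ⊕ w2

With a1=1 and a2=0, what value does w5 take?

0

w1 = 0 ⊕ 1 = 1
w2 = 1 ⊼ 0 = 1
w3 = 1 ⊕ 0 = 1
w4 = 1 ∧ 1 = 1
w5 = 1 ⊕ 1 = 0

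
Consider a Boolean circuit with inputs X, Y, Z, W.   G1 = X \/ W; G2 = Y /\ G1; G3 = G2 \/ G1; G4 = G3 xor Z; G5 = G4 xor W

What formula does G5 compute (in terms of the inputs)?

(((Y /\ (X \/ W)) \/ (X \/ W)) xor Z) xor W

G1 = X \/ W
G2 = Y /\ G1 = Y /\ (X \/ W)
G3 = G2 \/ G1 = (Y /\ (X \/ W)) \/ (X \/ W)
G4 = G3 xor Z = ((Y /\ (X \/ W)) \/ (X \/ W)) xor Z
G5 = G4 xor W = (((Y /\ (X \/ W)) \/ (X \/ W)) xor Z) xor W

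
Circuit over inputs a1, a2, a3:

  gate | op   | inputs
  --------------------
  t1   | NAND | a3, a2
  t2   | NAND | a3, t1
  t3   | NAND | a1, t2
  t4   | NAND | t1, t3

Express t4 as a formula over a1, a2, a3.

(a3 NAND a2) NAND (a1 NAND (a3 NAND (a3 NAND a2)))

t1 = a3 NAND a2
t2 = a3 NAND t1 = a3 NAND (a3 NAND a2)
t3 = a1 NAND t2 = a1 NAND (a3 NAND (a3 NAND a2))
t4 = t1 NAND t3 = (a3 NAND a2) NAND (a1 NAND (a3 NAND (a3 NAND a2)))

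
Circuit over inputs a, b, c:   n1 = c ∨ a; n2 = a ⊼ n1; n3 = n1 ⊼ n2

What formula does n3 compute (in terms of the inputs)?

(c ∨ a) ⊼ (a ⊼ (c ∨ a))

n1 = c ∨ a
n2 = a ⊼ n1 = a ⊼ (c ∨ a)
n3 = n1 ⊼ n2 = (c ∨ a) ⊼ (a ⊼ (c ∨ a))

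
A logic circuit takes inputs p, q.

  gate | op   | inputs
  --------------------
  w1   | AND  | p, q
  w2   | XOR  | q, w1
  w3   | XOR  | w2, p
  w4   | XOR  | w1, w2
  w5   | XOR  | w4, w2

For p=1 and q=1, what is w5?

w1 = 1 AND 1 = 1
w2 = 1 XOR 1 = 0
w4 = 1 XOR 0 = 1
w5 = 1 XOR 0 = 1

1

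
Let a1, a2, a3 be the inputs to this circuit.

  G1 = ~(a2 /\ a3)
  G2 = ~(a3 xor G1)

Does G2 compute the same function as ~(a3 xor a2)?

G1 = ~(a2 /\ a3)
G2 = ~(a3 xor G1) = ~(a3 xor (~(a2 /\ a3)))
At a1=0, a2=0, a3=0: circuit gives 0, formula gives 1.

No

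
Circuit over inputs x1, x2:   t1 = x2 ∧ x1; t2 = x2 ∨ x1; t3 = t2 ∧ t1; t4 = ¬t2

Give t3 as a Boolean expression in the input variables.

(x2 ∨ x1) ∧ (x2 ∧ x1)

t1 = x2 ∧ x1
t2 = x2 ∨ x1
t3 = t2 ∧ t1 = (x2 ∨ x1) ∧ (x2 ∧ x1)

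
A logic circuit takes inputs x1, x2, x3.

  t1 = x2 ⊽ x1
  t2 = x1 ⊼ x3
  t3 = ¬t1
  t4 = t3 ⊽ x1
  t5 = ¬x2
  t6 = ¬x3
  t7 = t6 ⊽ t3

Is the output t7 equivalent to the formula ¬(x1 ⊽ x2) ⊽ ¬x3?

t1 = x2 ⊽ x1
t3 = ¬t1 = ¬(x2 ⊽ x1)
t6 = ¬x3
t7 = t6 ⊽ t3 = ¬x3 ⊽ ¬(x2 ⊽ x1)
At x1=0, x2=0, x3=0: circuit gives 0, formula gives 0.
At x1=0, x2=0, x3=1: circuit gives 1, formula gives 1.
Agrees on all 8 inputs.

Yes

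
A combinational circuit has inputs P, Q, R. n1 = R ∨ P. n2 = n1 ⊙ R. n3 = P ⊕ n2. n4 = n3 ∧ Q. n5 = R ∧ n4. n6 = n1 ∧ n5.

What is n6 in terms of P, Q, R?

n1 = R ∨ P
n2 = n1 ⊙ R = (R ∨ P) ⊙ R
n3 = P ⊕ n2 = P ⊕ ((R ∨ P) ⊙ R)
n4 = n3 ∧ Q = (P ⊕ ((R ∨ P) ⊙ R)) ∧ Q
n5 = R ∧ n4 = R ∧ ((P ⊕ ((R ∨ P) ⊙ R)) ∧ Q)
n6 = n1 ∧ n5 = (R ∨ P) ∧ (R ∧ ((P ⊕ ((R ∨ P) ⊙ R)) ∧ Q))

(R ∨ P) ∧ (R ∧ ((P ⊕ ((R ∨ P) ⊙ R)) ∧ Q))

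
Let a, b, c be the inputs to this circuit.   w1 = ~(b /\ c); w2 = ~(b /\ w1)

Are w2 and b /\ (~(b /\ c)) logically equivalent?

No

w1 = ~(b /\ c)
w2 = ~(b /\ w1) = ~(b /\ (~(b /\ c)))
At a=0, b=0, c=0: circuit gives 1, formula gives 0.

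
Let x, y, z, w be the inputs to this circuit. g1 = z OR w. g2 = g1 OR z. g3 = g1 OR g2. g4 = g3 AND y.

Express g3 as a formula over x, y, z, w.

(z OR w) OR ((z OR w) OR z)

g1 = z OR w
g2 = g1 OR z = (z OR w) OR z
g3 = g1 OR g2 = (z OR w) OR ((z OR w) OR z)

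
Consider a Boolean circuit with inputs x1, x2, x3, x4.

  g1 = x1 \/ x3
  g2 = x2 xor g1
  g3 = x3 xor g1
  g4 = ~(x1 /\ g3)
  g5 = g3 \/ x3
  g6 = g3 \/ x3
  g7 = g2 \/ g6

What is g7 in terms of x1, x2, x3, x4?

g1 = x1 \/ x3
g2 = x2 xor g1 = x2 xor (x1 \/ x3)
g3 = x3 xor g1 = x3 xor (x1 \/ x3)
g6 = g3 \/ x3 = (x3 xor (x1 \/ x3)) \/ x3
g7 = g2 \/ g6 = (x2 xor (x1 \/ x3)) \/ ((x3 xor (x1 \/ x3)) \/ x3)

(x2 xor (x1 \/ x3)) \/ ((x3 xor (x1 \/ x3)) \/ x3)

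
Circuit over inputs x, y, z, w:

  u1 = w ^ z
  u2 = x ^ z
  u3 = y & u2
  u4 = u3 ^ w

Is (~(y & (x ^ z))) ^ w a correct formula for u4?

No

u2 = x ^ z
u3 = y & u2 = y & (x ^ z)
u4 = u3 ^ w = (y & (x ^ z)) ^ w
At x=0, y=0, z=0, w=0: circuit gives 0, formula gives 1.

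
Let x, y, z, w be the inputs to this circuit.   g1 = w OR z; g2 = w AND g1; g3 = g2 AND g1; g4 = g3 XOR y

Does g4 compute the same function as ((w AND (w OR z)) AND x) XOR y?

g1 = w OR z
g2 = w AND g1 = w AND (w OR z)
g3 = g2 AND g1 = (w AND (w OR z)) AND (w OR z)
g4 = g3 XOR y = ((w AND (w OR z)) AND (w OR z)) XOR y
At x=0, y=0, z=0, w=1: circuit gives 1, formula gives 0.

No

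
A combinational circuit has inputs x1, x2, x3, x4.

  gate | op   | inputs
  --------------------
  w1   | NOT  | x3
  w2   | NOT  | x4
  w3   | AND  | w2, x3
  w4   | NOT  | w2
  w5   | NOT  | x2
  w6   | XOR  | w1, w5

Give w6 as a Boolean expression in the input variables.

NOT x3 XOR NOT x2

w1 = NOT x3
w5 = NOT x2
w6 = w1 XOR w5 = NOT x3 XOR NOT x2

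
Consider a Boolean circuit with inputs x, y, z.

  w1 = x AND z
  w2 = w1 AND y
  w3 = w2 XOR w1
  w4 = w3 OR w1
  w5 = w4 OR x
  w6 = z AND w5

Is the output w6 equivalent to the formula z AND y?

No

w1 = x AND z
w2 = w1 AND y = (x AND z) AND y
w3 = w2 XOR w1 = ((x AND z) AND y) XOR (x AND z)
w4 = w3 OR w1 = (((x AND z) AND y) XOR (x AND z)) OR (x AND z)
w5 = w4 OR x = ((((x AND z) AND y) XOR (x AND z)) OR (x AND z)) OR x
w6 = z AND w5 = z AND (((((x AND z) AND y) XOR (x AND z)) OR (x AND z)) OR x)
At x=0, y=1, z=1: circuit gives 0, formula gives 1.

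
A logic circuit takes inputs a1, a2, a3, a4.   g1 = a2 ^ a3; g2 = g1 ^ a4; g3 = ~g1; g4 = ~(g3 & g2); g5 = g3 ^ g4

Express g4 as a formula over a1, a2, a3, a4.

g1 = a2 ^ a3
g2 = g1 ^ a4 = (a2 ^ a3) ^ a4
g3 = ~g1 = ~(a2 ^ a3)
g4 = ~(g3 & g2) = ~(~(a2 ^ a3) & ((a2 ^ a3) ^ a4))

~(~(a2 ^ a3) & ((a2 ^ a3) ^ a4))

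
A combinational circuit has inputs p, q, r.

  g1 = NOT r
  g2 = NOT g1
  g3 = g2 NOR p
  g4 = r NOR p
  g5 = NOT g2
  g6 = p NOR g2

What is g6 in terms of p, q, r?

g1 = NOT r
g2 = NOT g1 = NOT NOT r
g6 = p NOR g2 = p NOR NOT NOT r

p NOR NOT NOT r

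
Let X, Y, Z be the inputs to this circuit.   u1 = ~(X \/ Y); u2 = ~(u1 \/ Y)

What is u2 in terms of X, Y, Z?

u1 = ~(X \/ Y)
u2 = ~(u1 \/ Y) = ~((~(X \/ Y)) \/ Y)

~((~(X \/ Y)) \/ Y)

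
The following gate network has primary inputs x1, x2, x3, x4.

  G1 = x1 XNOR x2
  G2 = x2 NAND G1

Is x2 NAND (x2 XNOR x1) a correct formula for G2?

Yes

G1 = x1 XNOR x2
G2 = x2 NAND G1 = x2 NAND (x1 XNOR x2)
At x1=1, x2=1, x3=0, x4=0: circuit gives 0, formula gives 0.
At x1=0, x2=0, x3=0, x4=0: circuit gives 1, formula gives 1.
Agrees on all 16 inputs.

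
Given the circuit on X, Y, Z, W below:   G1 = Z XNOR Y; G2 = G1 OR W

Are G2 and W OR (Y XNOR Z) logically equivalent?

Yes

G1 = Z XNOR Y
G2 = G1 OR W = (Z XNOR Y) OR W
At X=0, Y=0, Z=1, W=0: circuit gives 0, formula gives 0.
At X=0, Y=0, Z=0, W=0: circuit gives 1, formula gives 1.
Agrees on all 16 inputs.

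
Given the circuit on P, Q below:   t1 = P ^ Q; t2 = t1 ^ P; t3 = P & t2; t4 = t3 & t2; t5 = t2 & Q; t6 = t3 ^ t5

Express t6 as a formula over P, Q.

t1 = P ^ Q
t2 = t1 ^ P = (P ^ Q) ^ P
t3 = P & t2 = P & ((P ^ Q) ^ P)
t5 = t2 & Q = ((P ^ Q) ^ P) & Q
t6 = t3 ^ t5 = (P & ((P ^ Q) ^ P)) ^ (((P ^ Q) ^ P) & Q)

(P & ((P ^ Q) ^ P)) ^ (((P ^ Q) ^ P) & Q)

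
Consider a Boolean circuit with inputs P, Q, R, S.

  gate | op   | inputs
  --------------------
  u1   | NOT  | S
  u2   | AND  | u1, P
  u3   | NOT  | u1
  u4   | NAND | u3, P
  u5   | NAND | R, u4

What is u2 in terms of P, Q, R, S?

u1 = NOT S
u2 = u1 AND P = NOT S AND P

NOT S AND P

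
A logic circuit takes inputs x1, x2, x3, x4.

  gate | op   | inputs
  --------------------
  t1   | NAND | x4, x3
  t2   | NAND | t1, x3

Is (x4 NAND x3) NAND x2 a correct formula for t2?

t1 = x4 NAND x3
t2 = t1 NAND x3 = (x4 NAND x3) NAND x3
At x1=0, x2=0, x3=1, x4=0: circuit gives 0, formula gives 1.

No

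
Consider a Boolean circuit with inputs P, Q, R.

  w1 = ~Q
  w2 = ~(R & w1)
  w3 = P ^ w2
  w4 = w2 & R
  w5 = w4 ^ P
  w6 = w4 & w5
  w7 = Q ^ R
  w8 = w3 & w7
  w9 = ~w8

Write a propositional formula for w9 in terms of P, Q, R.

~((P ^ (~(R & ~Q))) & (Q ^ R))

w1 = ~Q
w2 = ~(R & w1) = ~(R & ~Q)
w3 = P ^ w2 = P ^ (~(R & ~Q))
w7 = Q ^ R
w8 = w3 & w7 = (P ^ (~(R & ~Q))) & (Q ^ R)
w9 = ~w8 = ~((P ^ (~(R & ~Q))) & (Q ^ R))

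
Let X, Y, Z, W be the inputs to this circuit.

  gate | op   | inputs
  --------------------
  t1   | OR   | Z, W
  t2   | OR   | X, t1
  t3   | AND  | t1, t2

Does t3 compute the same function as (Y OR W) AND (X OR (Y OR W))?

No

t1 = Z OR W
t2 = X OR t1 = X OR (Z OR W)
t3 = t1 AND t2 = (Z OR W) AND (X OR (Z OR W))
At X=0, Y=0, Z=1, W=0: circuit gives 1, formula gives 0.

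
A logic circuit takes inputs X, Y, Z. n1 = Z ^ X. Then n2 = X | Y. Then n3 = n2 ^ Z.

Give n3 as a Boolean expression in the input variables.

(X | Y) ^ Z

n2 = X | Y
n3 = n2 ^ Z = (X | Y) ^ Z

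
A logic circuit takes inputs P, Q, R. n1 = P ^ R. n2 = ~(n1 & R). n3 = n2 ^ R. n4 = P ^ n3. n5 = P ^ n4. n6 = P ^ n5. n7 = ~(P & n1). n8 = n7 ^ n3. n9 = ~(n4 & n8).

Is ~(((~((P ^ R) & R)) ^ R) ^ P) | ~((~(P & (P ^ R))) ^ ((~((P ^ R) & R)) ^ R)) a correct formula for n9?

n1 = P ^ R
n2 = ~(n1 & R) = ~((P ^ R) & R)
n3 = n2 ^ R = (~((P ^ R) & R)) ^ R
n4 = P ^ n3 = P ^ ((~((P ^ R) & R)) ^ R)
n7 = ~(P & n1) = ~(P & (P ^ R))
n8 = n7 ^ n3 = (~(P & (P ^ R))) ^ ((~((P ^ R) & R)) ^ R)
n9 = ~(n4 & n8) = ~((P ^ ((~((P ^ R) & R)) ^ R)) & ((~(P & (P ^ R))) ^ ((~((P ^ R) & R)) ^ R)))
At P=1, Q=0, R=1: circuit gives 0, formula gives 0.
At P=0, Q=0, R=0: circuit gives 1, formula gives 1.
Agrees on all 8 inputs.

Yes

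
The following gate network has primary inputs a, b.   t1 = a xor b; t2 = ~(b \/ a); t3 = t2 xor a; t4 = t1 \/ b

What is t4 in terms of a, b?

(a xor b) \/ b

t1 = a xor b
t4 = t1 \/ b = (a xor b) \/ b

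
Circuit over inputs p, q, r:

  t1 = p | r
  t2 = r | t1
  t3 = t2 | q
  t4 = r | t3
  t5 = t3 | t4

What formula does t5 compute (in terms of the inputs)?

t1 = p | r
t2 = r | t1 = r | (p | r)
t3 = t2 | q = (r | (p | r)) | q
t4 = r | t3 = r | ((r | (p | r)) | q)
t5 = t3 | t4 = ((r | (p | r)) | q) | (r | ((r | (p | r)) | q))

((r | (p | r)) | q) | (r | ((r | (p | r)) | q))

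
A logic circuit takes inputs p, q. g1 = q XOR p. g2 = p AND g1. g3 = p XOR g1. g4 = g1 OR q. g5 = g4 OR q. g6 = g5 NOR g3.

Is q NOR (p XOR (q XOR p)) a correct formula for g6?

g1 = q XOR p
g3 = p XOR g1 = p XOR (q XOR p)
g4 = g1 OR q = (q XOR p) OR q
g5 = g4 OR q = ((q XOR p) OR q) OR q
g6 = g5 NOR g3 = (((q XOR p) OR q) OR q) NOR (p XOR (q XOR p))
At p=1, q=0: circuit gives 0, formula gives 1.

No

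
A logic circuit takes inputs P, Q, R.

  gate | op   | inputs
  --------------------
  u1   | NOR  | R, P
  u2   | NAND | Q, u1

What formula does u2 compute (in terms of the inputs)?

Q NAND (R NOR P)

u1 = R NOR P
u2 = Q NAND u1 = Q NAND (R NOR P)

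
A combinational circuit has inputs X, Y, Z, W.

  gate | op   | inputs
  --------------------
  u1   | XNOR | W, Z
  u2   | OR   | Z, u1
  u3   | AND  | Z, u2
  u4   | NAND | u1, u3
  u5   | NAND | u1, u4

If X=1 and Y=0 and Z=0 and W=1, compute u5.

u1 = 1 XNOR 0 = 0
u2 = 0 OR 0 = 0
u3 = 0 AND 0 = 0
u4 = 0 NAND 0 = 1
u5 = 0 NAND 1 = 1

1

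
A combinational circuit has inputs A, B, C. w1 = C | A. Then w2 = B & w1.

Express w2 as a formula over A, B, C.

B & (C | A)

w1 = C | A
w2 = B & w1 = B & (C | A)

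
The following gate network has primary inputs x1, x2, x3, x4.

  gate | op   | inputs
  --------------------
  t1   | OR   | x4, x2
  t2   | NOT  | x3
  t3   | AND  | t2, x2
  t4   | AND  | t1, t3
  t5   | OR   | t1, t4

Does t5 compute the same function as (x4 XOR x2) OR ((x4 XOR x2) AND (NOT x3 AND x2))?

t1 = x4 OR x2
t2 = NOT x3
t3 = t2 AND x2 = NOT x3 AND x2
t4 = t1 AND t3 = (x4 OR x2) AND (NOT x3 AND x2)
t5 = t1 OR t4 = (x4 OR x2) OR ((x4 OR x2) AND (NOT x3 AND x2))
At x1=0, x2=1, x3=0, x4=1: circuit gives 1, formula gives 0.

No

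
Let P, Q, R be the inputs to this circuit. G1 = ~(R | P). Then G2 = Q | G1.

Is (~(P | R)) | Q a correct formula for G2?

G1 = ~(R | P)
G2 = Q | G1 = Q | (~(R | P))
At P=0, Q=0, R=1: circuit gives 0, formula gives 0.
At P=0, Q=0, R=0: circuit gives 1, formula gives 1.
Agrees on all 8 inputs.

Yes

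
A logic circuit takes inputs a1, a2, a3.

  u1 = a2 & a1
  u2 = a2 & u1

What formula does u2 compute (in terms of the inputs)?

u1 = a2 & a1
u2 = a2 & u1 = a2 & (a2 & a1)

a2 & (a2 & a1)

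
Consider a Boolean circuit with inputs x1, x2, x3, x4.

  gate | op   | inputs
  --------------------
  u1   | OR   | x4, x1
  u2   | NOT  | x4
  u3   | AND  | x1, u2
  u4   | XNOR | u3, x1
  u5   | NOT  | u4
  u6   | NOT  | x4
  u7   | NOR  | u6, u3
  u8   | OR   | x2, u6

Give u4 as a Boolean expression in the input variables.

(x1 AND NOT x4) XNOR x1

u2 = NOT x4
u3 = x1 AND u2 = x1 AND NOT x4
u4 = u3 XNOR x1 = (x1 AND NOT x4) XNOR x1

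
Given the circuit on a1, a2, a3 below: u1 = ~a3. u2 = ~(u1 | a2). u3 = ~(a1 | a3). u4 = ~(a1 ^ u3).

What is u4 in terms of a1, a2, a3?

~(a1 ^ (~(a1 | a3)))

u3 = ~(a1 | a3)
u4 = ~(a1 ^ u3) = ~(a1 ^ (~(a1 | a3)))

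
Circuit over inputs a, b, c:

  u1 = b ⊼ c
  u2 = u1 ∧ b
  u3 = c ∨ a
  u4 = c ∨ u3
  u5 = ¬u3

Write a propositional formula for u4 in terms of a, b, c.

c ∨ (c ∨ a)

u3 = c ∨ a
u4 = c ∨ u3 = c ∨ (c ∨ a)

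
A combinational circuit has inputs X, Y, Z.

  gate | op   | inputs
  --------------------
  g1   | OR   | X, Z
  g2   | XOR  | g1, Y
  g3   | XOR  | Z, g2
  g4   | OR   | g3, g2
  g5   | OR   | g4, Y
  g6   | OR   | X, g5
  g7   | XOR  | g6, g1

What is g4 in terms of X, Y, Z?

g1 = X OR Z
g2 = g1 XOR Y = (X OR Z) XOR Y
g3 = Z XOR g2 = Z XOR ((X OR Z) XOR Y)
g4 = g3 OR g2 = (Z XOR ((X OR Z) XOR Y)) OR ((X OR Z) XOR Y)

(Z XOR ((X OR Z) XOR Y)) OR ((X OR Z) XOR Y)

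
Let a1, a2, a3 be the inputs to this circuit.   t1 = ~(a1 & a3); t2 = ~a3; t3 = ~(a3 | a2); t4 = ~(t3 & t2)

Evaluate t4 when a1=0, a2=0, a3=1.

1

t2 = ~1 = 0
t3 = ~(1 | 0) = 0
t4 = ~(0 & 0) = 1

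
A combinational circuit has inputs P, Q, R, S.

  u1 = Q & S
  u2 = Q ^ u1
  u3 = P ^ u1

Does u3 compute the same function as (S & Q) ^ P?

u1 = Q & S
u3 = P ^ u1 = P ^ (Q & S)
At P=0, Q=0, R=0, S=0: circuit gives 0, formula gives 0.
At P=0, Q=1, R=0, S=1: circuit gives 1, formula gives 1.
Agrees on all 16 inputs.

Yes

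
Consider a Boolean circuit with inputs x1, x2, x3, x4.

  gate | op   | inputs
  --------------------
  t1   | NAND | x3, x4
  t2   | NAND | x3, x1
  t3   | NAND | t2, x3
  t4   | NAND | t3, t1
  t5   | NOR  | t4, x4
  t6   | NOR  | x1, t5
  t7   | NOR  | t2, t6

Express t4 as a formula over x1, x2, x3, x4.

((x3 NAND x1) NAND x3) NAND (x3 NAND x4)

t1 = x3 NAND x4
t2 = x3 NAND x1
t3 = t2 NAND x3 = (x3 NAND x1) NAND x3
t4 = t3 NAND t1 = ((x3 NAND x1) NAND x3) NAND (x3 NAND x4)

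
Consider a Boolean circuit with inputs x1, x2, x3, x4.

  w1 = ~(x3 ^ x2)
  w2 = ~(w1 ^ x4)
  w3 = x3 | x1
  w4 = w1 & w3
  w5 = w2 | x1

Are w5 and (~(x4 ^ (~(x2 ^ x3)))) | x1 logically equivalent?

w1 = ~(x3 ^ x2)
w2 = ~(w1 ^ x4) = ~((~(x3 ^ x2)) ^ x4)
w5 = w2 | x1 = (~((~(x3 ^ x2)) ^ x4)) | x1
At x1=0, x2=0, x3=0, x4=0: circuit gives 0, formula gives 0.
At x1=0, x2=0, x3=0, x4=1: circuit gives 1, formula gives 1.
Agrees on all 16 inputs.

Yes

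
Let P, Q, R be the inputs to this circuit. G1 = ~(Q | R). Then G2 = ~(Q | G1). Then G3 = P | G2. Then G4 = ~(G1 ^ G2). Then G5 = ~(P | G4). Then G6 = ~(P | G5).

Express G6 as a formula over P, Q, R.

G1 = ~(Q | R)
G2 = ~(Q | G1) = ~(Q | (~(Q | R)))
G4 = ~(G1 ^ G2) = ~((~(Q | R)) ^ (~(Q | (~(Q | R)))))
G5 = ~(P | G4) = ~(P | (~((~(Q | R)) ^ (~(Q | (~(Q | R)))))))
G6 = ~(P | G5) = ~(P | (~(P | (~((~(Q | R)) ^ (~(Q | (~(Q | R)))))))))

~(P | (~(P | (~((~(Q | R)) ^ (~(Q | (~(Q | R)))))))))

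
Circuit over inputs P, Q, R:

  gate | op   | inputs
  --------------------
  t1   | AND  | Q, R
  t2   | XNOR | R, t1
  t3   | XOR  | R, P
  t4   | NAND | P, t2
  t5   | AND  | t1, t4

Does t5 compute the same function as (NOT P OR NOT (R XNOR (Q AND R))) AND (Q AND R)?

Yes

t1 = Q AND R
t2 = R XNOR t1 = R XNOR (Q AND R)
t4 = P NAND t2 = P NAND (R XNOR (Q AND R))
t5 = t1 AND t4 = (Q AND R) AND (P NAND (R XNOR (Q AND R)))
At P=0, Q=0, R=0: circuit gives 0, formula gives 0.
At P=0, Q=1, R=1: circuit gives 1, formula gives 1.
Agrees on all 8 inputs.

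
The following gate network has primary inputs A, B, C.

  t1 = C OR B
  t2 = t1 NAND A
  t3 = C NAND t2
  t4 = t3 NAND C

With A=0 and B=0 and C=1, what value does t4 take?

t1 = 1 OR 0 = 1
t2 = 1 NAND 0 = 1
t3 = 1 NAND 1 = 0
t4 = 0 NAND 1 = 1

1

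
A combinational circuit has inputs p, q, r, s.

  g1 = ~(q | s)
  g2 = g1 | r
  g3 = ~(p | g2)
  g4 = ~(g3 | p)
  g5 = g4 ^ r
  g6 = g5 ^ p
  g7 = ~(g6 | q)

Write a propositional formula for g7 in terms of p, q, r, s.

~((((~((~(p | ((~(q | s)) | r))) | p)) ^ r) ^ p) | q)

g1 = ~(q | s)
g2 = g1 | r = (~(q | s)) | r
g3 = ~(p | g2) = ~(p | ((~(q | s)) | r))
g4 = ~(g3 | p) = ~((~(p | ((~(q | s)) | r))) | p)
g5 = g4 ^ r = (~((~(p | ((~(q | s)) | r))) | p)) ^ r
g6 = g5 ^ p = ((~((~(p | ((~(q | s)) | r))) | p)) ^ r) ^ p
g7 = ~(g6 | q) = ~((((~((~(p | ((~(q | s)) | r))) | p)) ^ r) ^ p) | q)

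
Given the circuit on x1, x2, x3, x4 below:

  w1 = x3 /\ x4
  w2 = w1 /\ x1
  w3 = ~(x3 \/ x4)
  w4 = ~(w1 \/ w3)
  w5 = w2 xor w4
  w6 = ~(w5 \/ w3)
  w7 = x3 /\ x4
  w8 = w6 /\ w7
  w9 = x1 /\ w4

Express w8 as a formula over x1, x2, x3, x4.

w1 = x3 /\ x4
w2 = w1 /\ x1 = (x3 /\ x4) /\ x1
w3 = ~(x3 \/ x4)
w4 = ~(w1 \/ w3) = ~((x3 /\ x4) \/ (~(x3 \/ x4)))
w5 = w2 xor w4 = ((x3 /\ x4) /\ x1) xor (~((x3 /\ x4) \/ (~(x3 \/ x4))))
w6 = ~(w5 \/ w3) = ~((((x3 /\ x4) /\ x1) xor (~((x3 /\ x4) \/ (~(x3 \/ x4))))) \/ (~(x3 \/ x4)))
w7 = x3 /\ x4
w8 = w6 /\ w7 = (~((((x3 /\ x4) /\ x1) xor (~((x3 /\ x4) \/ (~(x3 \/ x4))))) \/ (~(x3 \/ x4)))) /\ (x3 /\ x4)

(~((((x3 /\ x4) /\ x1) xor (~((x3 /\ x4) \/ (~(x3 \/ x4))))) \/ (~(x3 \/ x4)))) /\ (x3 /\ x4)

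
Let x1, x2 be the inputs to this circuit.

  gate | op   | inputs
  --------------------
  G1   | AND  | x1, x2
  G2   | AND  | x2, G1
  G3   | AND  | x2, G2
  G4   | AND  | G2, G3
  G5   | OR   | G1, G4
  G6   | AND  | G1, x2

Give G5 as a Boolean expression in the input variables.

(x1 AND x2) OR ((x2 AND (x1 AND x2)) AND (x2 AND (x2 AND (x1 AND x2))))

G1 = x1 AND x2
G2 = x2 AND G1 = x2 AND (x1 AND x2)
G3 = x2 AND G2 = x2 AND (x2 AND (x1 AND x2))
G4 = G2 AND G3 = (x2 AND (x1 AND x2)) AND (x2 AND (x2 AND (x1 AND x2)))
G5 = G1 OR G4 = (x1 AND x2) OR ((x2 AND (x1 AND x2)) AND (x2 AND (x2 AND (x1 AND x2))))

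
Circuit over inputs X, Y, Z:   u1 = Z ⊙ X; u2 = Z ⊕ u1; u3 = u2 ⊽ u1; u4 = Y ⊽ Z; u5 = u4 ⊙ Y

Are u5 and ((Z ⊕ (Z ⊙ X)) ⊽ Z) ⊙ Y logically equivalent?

No

u4 = Y ⊽ Z
u5 = u4 ⊙ Y = (Y ⊽ Z) ⊙ Y
At X=0, Y=0, Z=0: circuit gives 0, formula gives 1.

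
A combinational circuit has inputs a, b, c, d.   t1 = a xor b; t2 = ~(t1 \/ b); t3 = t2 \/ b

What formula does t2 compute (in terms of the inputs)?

~((a xor b) \/ b)

t1 = a xor b
t2 = ~(t1 \/ b) = ~((a xor b) \/ b)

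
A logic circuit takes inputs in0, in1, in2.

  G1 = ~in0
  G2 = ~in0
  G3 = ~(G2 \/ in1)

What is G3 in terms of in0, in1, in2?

G2 = ~in0
G3 = ~(G2 \/ in1) = ~(~in0 \/ in1)

~(~in0 \/ in1)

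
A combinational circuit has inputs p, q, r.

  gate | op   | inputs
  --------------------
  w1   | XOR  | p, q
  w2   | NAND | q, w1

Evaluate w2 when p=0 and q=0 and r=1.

1

w1 = 0 XOR 0 = 0
w2 = 0 NAND 0 = 1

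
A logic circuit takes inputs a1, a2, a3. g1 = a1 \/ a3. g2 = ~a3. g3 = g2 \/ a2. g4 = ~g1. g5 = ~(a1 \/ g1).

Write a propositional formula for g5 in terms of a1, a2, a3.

g1 = a1 \/ a3
g5 = ~(a1 \/ g1) = ~(a1 \/ (a1 \/ a3))

~(a1 \/ (a1 \/ a3))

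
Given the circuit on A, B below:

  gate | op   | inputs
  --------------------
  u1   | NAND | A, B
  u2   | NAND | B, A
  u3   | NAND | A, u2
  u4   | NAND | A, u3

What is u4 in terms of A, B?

u2 = B NAND A
u3 = A NAND u2 = A NAND (B NAND A)
u4 = A NAND u3 = A NAND (A NAND (B NAND A))

A NAND (A NAND (B NAND A))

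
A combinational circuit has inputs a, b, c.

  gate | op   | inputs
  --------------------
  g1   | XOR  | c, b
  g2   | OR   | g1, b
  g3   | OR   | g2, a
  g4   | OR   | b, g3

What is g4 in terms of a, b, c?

g1 = c XOR b
g2 = g1 OR b = (c XOR b) OR b
g3 = g2 OR a = ((c XOR b) OR b) OR a
g4 = b OR g3 = b OR (((c XOR b) OR b) OR a)

b OR (((c XOR b) OR b) OR a)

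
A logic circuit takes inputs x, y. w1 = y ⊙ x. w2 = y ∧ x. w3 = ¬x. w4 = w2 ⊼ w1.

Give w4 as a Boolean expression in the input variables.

(y ∧ x) ⊼ (y ⊙ x)

w1 = y ⊙ x
w2 = y ∧ x
w4 = w2 ⊼ w1 = (y ∧ x) ⊼ (y ⊙ x)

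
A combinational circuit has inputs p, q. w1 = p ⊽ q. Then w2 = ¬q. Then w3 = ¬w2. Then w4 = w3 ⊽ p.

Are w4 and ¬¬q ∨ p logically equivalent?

No

w2 = ¬q
w3 = ¬w2 = ¬¬q
w4 = w3 ⊽ p = ¬¬q ⊽ p
At p=0, q=0: circuit gives 1, formula gives 0.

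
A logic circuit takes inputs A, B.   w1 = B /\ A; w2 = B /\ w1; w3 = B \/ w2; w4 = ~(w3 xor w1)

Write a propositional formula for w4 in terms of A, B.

w1 = B /\ A
w2 = B /\ w1 = B /\ (B /\ A)
w3 = B \/ w2 = B \/ (B /\ (B /\ A))
w4 = ~(w3 xor w1) = ~((B \/ (B /\ (B /\ A))) xor (B /\ A))

~((B \/ (B /\ (B /\ A))) xor (B /\ A))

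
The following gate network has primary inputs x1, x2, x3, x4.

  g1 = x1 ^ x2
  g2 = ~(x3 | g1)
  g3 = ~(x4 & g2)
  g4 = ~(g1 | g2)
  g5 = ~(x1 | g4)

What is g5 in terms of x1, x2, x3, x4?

g1 = x1 ^ x2
g2 = ~(x3 | g1) = ~(x3 | (x1 ^ x2))
g4 = ~(g1 | g2) = ~((x1 ^ x2) | (~(x3 | (x1 ^ x2))))
g5 = ~(x1 | g4) = ~(x1 | (~((x1 ^ x2) | (~(x3 | (x1 ^ x2))))))

~(x1 | (~((x1 ^ x2) | (~(x3 | (x1 ^ x2))))))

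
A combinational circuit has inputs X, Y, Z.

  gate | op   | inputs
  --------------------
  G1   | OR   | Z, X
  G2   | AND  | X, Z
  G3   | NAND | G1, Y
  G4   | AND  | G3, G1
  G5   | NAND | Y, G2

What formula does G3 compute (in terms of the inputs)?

(Z OR X) NAND Y

G1 = Z OR X
G3 = G1 NAND Y = (Z OR X) NAND Y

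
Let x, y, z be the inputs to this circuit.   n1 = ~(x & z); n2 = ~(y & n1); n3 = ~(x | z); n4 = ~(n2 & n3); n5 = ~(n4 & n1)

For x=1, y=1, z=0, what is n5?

n1 = ~(1 & 0) = 1
n2 = ~(1 & 1) = 0
n3 = ~(1 | 0) = 0
n4 = ~(0 & 0) = 1
n5 = ~(1 & 1) = 0

0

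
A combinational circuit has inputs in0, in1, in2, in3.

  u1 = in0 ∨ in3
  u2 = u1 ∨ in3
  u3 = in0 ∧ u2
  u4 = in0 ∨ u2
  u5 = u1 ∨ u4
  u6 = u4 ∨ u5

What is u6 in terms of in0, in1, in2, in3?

u1 = in0 ∨ in3
u2 = u1 ∨ in3 = (in0 ∨ in3) ∨ in3
u4 = in0 ∨ u2 = in0 ∨ ((in0 ∨ in3) ∨ in3)
u5 = u1 ∨ u4 = (in0 ∨ in3) ∨ (in0 ∨ ((in0 ∨ in3) ∨ in3))
u6 = u4 ∨ u5 = (in0 ∨ ((in0 ∨ in3) ∨ in3)) ∨ ((in0 ∨ in3) ∨ (in0 ∨ ((in0 ∨ in3) ∨ in3)))

(in0 ∨ ((in0 ∨ in3) ∨ in3)) ∨ ((in0 ∨ in3) ∨ (in0 ∨ ((in0 ∨ in3) ∨ in3)))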